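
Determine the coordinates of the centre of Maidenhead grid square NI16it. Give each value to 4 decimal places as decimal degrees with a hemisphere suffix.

3.1875° S, 82.7083° E

Field N=13, I=8: +13·20° lon, +8·10° lat → SW at lon 80°, lat -10°.
Square 1, 6: +1·2° lon, +6·1° lat → SW at lon 82°, lat -4°.
Subsquare i=8, t=19: +8·0.0833333° lon, +19·0.0416667° lat → SW at lon 82.6667°, lat -3.20833°.
Cell spans 0.0833333° lon × 0.0416667° lat. Centre is SW corner plus half of each.
latitude 3.1875° S, longitude 82.7083° E.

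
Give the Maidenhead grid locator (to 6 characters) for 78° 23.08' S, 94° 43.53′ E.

Offset from 180°W / 90°S: lon 274.7255°, lat 11.6153°.
Field: 274.7255/20 → 13 → N, 11.6153/10 → 1 → B; chars NB.
Square: 14.7255/2 → 7, 1.6153/1 → 1; chars 71.
Subsquare: 0.7255/0.0833333 → 8 → i, 0.6153/0.0416667 → 14 → o; chars io.

NB71io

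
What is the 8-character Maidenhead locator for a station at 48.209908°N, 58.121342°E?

LN98bf40

Add 180° to longitude and 90° to latitude: 238.12134, 138.20991.
Field (20°×10°, letters A–R): lon ⌊238.12134/20⌋ = 11 → L; lat ⌊138.20991/10⌋ = 13 → N.
Square (2°×1°, digits 0–9): lon ⌊18.12134/2⌋ = 9; lat ⌊8.20991/1⌋ = 8.
Subsquare (5′×2.5′, letters a–x): lon ⌊0.12134/0.0833333⌋ = 1 → b; lat ⌊0.20991/0.0416667⌋ = 5 → f.
Extended square (30″×15″, digits 0–9): lon ⌊0.03801/0.00833333⌋ = 4; lat ⌊0.00157/0.00416667⌋ = 0.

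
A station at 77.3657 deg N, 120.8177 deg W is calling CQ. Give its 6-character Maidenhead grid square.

Add 180° to longitude and 90° to latitude: 59.1823, 167.3657.
Field (20°×10°, letters A–R): lon ⌊59.1823/20⌋ = 2 → C; lat ⌊167.3657/10⌋ = 16 → Q.
Square (2°×1°, digits 0–9): lon ⌊19.1823/2⌋ = 9; lat ⌊7.3657/1⌋ = 7.
Subsquare (5′×2.5′, letters a–x): lon ⌊1.1823/0.0833333⌋ = 14 → o; lat ⌊0.3657/0.0416667⌋ = 8 → i.

CQ97oi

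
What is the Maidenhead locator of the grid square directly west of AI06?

Longitude square 0; −1 → -1, wraps to 9, carry into field.
Longitude field A = 0; −1 → -1, wraps to 17 = R, wrapping around the antimeridian.
The latitude characters are unchanged.

RI96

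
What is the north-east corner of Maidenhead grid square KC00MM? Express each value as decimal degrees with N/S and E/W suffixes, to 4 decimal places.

69.4583° S, 21.0833° E

Field K=10, C=2: +10·20° lon, +2·10° lat → SW at lon 20°, lat -70°.
Square 0, 0: +0·2° lon, +0·1° lat → SW at lon 20°, lat -70°.
Subsquare m=12, m=12: +12·0.0833333° lon, +12·0.0416667° lat → SW at lon 21°, lat -69.5°.
Cell spans 0.0833333° lon × 0.0416667° lat. NE corner is SW corner plus one full cell.
latitude 69.4583° S, longitude 21.0833° E.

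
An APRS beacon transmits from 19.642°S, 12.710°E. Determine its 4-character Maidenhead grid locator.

JH60

Offset from 180°W / 90°S: lon 192.71°, lat 70.36°.
Field: 192.71/20 → 9 → J, 70.36/10 → 7 → H; chars JH.
Square: 12.71/2 → 6, 0.36/1 → 0; chars 60.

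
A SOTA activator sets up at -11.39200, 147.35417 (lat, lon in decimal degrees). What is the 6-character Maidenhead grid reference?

QH38qo

Add 180° to longitude and 90° to latitude: 327.3542, 78.6080.
Field: lon ⌊327.3542/20⌋ = 16 → Q; lat ⌊78.6080/10⌋ = 7 → H.
Square: lon ⌊7.3542/2⌋ = 3; lat ⌊8.6080/1⌋ = 8.
Subsquare: lon ⌊1.3542/0.0833333⌋ = 16 → q; lat ⌊0.6080/0.0416667⌋ = 14 → o.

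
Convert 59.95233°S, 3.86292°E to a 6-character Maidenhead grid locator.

JD10wb

Shift to the Maidenhead origin (180°W, 90°S): lon 183.8629, lat 30.0477.
Field: 183.8629/20 → 9 → J, 30.0477/10 → 3 → D; chars JD.
Square: 3.8629/2 → 1, 0.0477/1 → 0; chars 10.
Subsquare: 1.8629/0.0833333 → 22 → w, 0.0477/0.0416667 → 1 → b; chars wb.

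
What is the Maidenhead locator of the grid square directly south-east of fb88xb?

FB98aa

Longitude subsquare x = 23; +1 → 24, wraps to 0 = a, carry into square.
Longitude square 8; +1 → 9.
Latitude subsquare b = 1; −1 → 0 = a.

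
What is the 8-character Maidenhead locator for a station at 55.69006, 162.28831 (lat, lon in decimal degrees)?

RO15dq45

Add 180° to longitude and 90° to latitude: 342.28831, 145.69006.
Field: 342.28831/20 → 17 → R, 145.69006/10 → 14 → O; chars RO.
Square: 2.28831/2 → 1, 5.69006/1 → 5; chars 15.
Subsquare: 0.28831/0.0833333 → 3 → d, 0.69006/0.0416667 → 16 → q; chars dq.
Extended square: 0.03831/0.00833333 → 4, 0.02339/0.00416667 → 5; chars 45.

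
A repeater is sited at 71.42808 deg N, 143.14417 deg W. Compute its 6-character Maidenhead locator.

BQ81kk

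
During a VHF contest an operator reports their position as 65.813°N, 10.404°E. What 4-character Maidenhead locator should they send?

JP55

Add 180° to longitude and 90° to latitude: 190.40, 155.81.
Field: 190.40/20 → 9 → J, 155.81/10 → 15 → P; chars JP.
Square: 10.40/2 → 5, 5.81/1 → 5; chars 55.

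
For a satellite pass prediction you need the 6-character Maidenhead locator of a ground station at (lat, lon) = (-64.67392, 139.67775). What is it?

Shift to the Maidenhead origin (180°W, 90°S): lon 319.6778, lat 25.3261.
Field: 319.6778/20 → 15 → P, 25.3261/10 → 2 → C; chars PC.
Square: 19.6778/2 → 9, 5.3261/1 → 5; chars 95.
Subsquare: 1.6778/0.0833333 → 20 → u, 0.3261/0.0416667 → 7 → h; chars uh.

PC95uh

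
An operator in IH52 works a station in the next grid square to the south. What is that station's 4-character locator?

IH51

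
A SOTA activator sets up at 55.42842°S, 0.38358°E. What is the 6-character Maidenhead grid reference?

JD04en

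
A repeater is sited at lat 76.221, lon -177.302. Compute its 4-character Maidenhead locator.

AQ16

Add 180° to longitude and 90° to latitude: 2.70, 166.22.
Field (20°×10°, letters A–R): 2.70/20 → 0 → A, 166.22/10 → 16 → Q; chars AQ.
Square (2°×1°, digits 0–9): 2.70/2 → 1, 6.22/1 → 6; chars 16.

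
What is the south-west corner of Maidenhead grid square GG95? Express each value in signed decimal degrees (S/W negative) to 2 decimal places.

-25.00, -42.00

Field G=6, G=6: +6·20° lon, +6·10° lat → SW at lon -60°, lat -30°.
Square 9, 5: +9·2° lon, +5·1° lat → SW at lon -42°, lat -25°.
latitude -25.00, longitude -42.00.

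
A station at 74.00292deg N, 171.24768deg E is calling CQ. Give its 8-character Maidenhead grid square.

RQ54oa90

Offset from 180°W / 90°S: lon 351.24768°, lat 164.00292°.
Field: lon ⌊351.24768/20⌋ = 17 → R; lat ⌊164.00292/10⌋ = 16 → Q.
Square: lon ⌊11.24768/2⌋ = 5; lat ⌊4.00292/1⌋ = 4.
Subsquare: lon ⌊1.24768/0.0833333⌋ = 14 → o; lat ⌊0.00292/0.0416667⌋ = 0 → a.
Extended square: lon ⌊0.08101/0.00833333⌋ = 9; lat ⌊0.00292/0.00416667⌋ = 0.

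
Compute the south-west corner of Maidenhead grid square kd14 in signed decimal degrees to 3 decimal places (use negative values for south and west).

-56.000, 22.000

Field K=10, D=3: +10·20° lon, +3·10° lat → SW at lon 20°, lat -60°.
Square 1, 4: +1·2° lon, +4·1° lat → SW at lon 22°, lat -56°.
latitude -56.000, longitude 22.000.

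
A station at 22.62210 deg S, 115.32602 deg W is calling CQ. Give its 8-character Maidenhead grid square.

Shift to the Maidenhead origin (180°W, 90°S): lon 64.67398, lat 67.37790.
Field: lon ⌊64.67398/20⌋ = 3 → D; lat ⌊67.37790/10⌋ = 6 → G.
Square: lon ⌊4.67398/2⌋ = 2; lat ⌊7.37790/1⌋ = 7.
Subsquare: lon ⌊0.67398/0.0833333⌋ = 8 → i; lat ⌊0.37790/0.0416667⌋ = 9 → j.
Extended square: lon ⌊0.00731/0.00833333⌋ = 0; lat ⌊0.00290/0.00416667⌋ = 0.

DG27ij00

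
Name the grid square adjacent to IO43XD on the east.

Longitude subsquare x = 23; +1 → 24, wraps to 0 = a, carry into square.
Longitude square 4; +1 → 5.
The latitude characters are unchanged.

IO53ad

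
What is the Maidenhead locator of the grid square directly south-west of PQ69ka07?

Longitude extended square 0; −1 → -1, wraps to 9, carry into subsquare.
Longitude subsquare k = 10; −1 → 9 = j.
Latitude extended square 7; −1 → 6.

PQ69ja96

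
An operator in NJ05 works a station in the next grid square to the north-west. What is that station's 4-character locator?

MJ96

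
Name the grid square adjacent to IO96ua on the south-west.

IO95tx

Longitude subsquare u = 20; −1 → 19 = t.
Latitude subsquare a = 0; −1 → -1, wraps to 23 = x, carry into square.
Latitude square 6; −1 → 5.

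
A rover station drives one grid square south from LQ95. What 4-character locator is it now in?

LQ94

Latitude square 5; −1 → 4.
The longitude characters are unchanged.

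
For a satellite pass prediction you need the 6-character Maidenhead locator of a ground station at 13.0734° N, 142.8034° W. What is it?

Shift to the Maidenhead origin (180°W, 90°S): lon 37.1966, lat 103.0734.
Field (20°×10°, letters A–R): 37.1966/20 → 1 → B, 103.0734/10 → 10 → K; chars BK.
Square (2°×1°, digits 0–9): 17.1966/2 → 8, 3.0734/1 → 3; chars 83.
Subsquare (5′×2.5′, letters a–x): 1.1966/0.0833333 → 14 → o, 0.0734/0.0416667 → 1 → b; chars ob.

BK83ob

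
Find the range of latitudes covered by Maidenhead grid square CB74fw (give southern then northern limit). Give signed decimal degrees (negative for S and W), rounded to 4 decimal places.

Field C=2, B=1: +2·20° lon, +1·10° lat → SW at lon -140°, lat -80°.
Square 7, 4: +7·2° lon, +4·1° lat → SW at lon -126°, lat -76°.
Subsquare f=5, w=22: +5·0.0833333° lon, +22·0.0416667° lat → SW at lon -125.583°, lat -75.0833°.
Cell spans 0.0833333° lon × 0.0416667° lat.
south -75.0833, north -75.0417.

-75.0833, -75.0417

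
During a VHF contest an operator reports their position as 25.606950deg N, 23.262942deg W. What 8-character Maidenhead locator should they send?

HL85io85

Shift to the Maidenhead origin (180°W, 90°S): lon 156.73706, lat 115.60695.
Field (20°×10°, letters A–R): lon ⌊156.73706/20⌋ = 7 → H; lat ⌊115.60695/10⌋ = 11 → L.
Square (2°×1°, digits 0–9): lon ⌊16.73706/2⌋ = 8; lat ⌊5.60695/1⌋ = 5.
Subsquare (5′×2.5′, letters a–x): lon ⌊0.73706/0.0833333⌋ = 8 → i; lat ⌊0.60695/0.0416667⌋ = 14 → o.
Extended square (30″×15″, digits 0–9): lon ⌊0.07039/0.00833333⌋ = 8; lat ⌊0.02362/0.00416667⌋ = 5.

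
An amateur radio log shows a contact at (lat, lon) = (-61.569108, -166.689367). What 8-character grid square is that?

Shift to the Maidenhead origin (180°W, 90°S): lon 13.31063, lat 28.43089.
Field: lon ⌊13.31063/20⌋ = 0 → A; lat ⌊28.43089/10⌋ = 2 → C.
Square: lon ⌊13.31063/2⌋ = 6; lat ⌊8.43089/1⌋ = 8.
Subsquare: lon ⌊1.31063/0.0833333⌋ = 15 → p; lat ⌊0.43089/0.0416667⌋ = 10 → k.
Extended square: lon ⌊0.06063/0.00833333⌋ = 7; lat ⌊0.01423/0.00416667⌋ = 3.

AC68pk73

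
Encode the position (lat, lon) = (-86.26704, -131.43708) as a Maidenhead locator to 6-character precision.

Add 180° to longitude and 90° to latitude: 48.5629, 3.7330.
Field (20°×10°, letters A–R): lon ⌊48.5629/20⌋ = 2 → C; lat ⌊3.7330/10⌋ = 0 → A.
Square (2°×1°, digits 0–9): lon ⌊8.5629/2⌋ = 4; lat ⌊3.7330/1⌋ = 3.
Subsquare (5′×2.5′, letters a–x): lon ⌊0.5629/0.0833333⌋ = 6 → g; lat ⌊0.7330/0.0416667⌋ = 17 → r.

CA43gr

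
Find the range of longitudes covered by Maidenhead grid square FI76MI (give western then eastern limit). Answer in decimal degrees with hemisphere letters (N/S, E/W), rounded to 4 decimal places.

Field F=5, I=8: +5·20° lon, +8·10° lat → SW at lon -80°, lat -10°.
Square 7, 6: +7·2° lon, +6·1° lat → SW at lon -66°, lat -4°.
Subsquare m=12, i=8: +12·0.0833333° lon, +8·0.0416667° lat → SW at lon -65°, lat -3.66667°.
Cell spans 0.0833333° lon × 0.0416667° lat.
west 65.0000° W, east 64.9167° W.

65.0000° W, 64.9167° W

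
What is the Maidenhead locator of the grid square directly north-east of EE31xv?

Longitude subsquare x = 23; +1 → 24, wraps to 0 = a, carry into square.
Longitude square 3; +1 → 4.
Latitude subsquare v = 21; +1 → 22 = w.

EE41aw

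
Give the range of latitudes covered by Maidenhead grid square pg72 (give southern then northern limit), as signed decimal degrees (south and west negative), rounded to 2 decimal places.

-28.00, -27.00

Field P=15, G=6: +15·20° lon, +6·10° lat → SW at lon 120°, lat -30°.
Square 7, 2: +7·2° lon, +2·1° lat → SW at lon 134°, lat -28°.
Cell spans 2° lon × 1° lat.
south -28.00, north -27.00.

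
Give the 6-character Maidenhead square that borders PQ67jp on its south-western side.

Longitude subsquare j = 9; −1 → 8 = i.
Latitude subsquare p = 15; −1 → 14 = o.

PQ67io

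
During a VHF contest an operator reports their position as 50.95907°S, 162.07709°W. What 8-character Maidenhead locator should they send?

AD89xa09

Shift to the Maidenhead origin (180°W, 90°S): lon 17.92291, lat 39.04093.
Field: 17.92291/20 → 0 → A, 39.04093/10 → 3 → D; chars AD.
Square: 17.92291/2 → 8, 9.04093/1 → 9; chars 89.
Subsquare: 1.92291/0.0833333 → 23 → x, 0.04093/0.0416667 → 0 → a; chars xa.
Extended square: 0.00624/0.00833333 → 0, 0.04093/0.00416667 → 9; chars 09.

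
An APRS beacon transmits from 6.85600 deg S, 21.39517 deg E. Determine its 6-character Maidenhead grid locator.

Offset from 180°W / 90°S: lon 201.3952°, lat 83.1440°.
Field: lon ⌊201.3952/20⌋ = 10 → K; lat ⌊83.1440/10⌋ = 8 → I.
Square: lon ⌊1.3952/2⌋ = 0; lat ⌊3.1440/1⌋ = 3.
Subsquare: lon ⌊1.3952/0.0833333⌋ = 16 → q; lat ⌊0.1440/0.0416667⌋ = 3 → d.

KI03qd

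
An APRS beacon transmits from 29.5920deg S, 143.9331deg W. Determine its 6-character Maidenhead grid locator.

BG80aj

Add 180° to longitude and 90° to latitude: 36.0669, 60.4080.
Field: lon ⌊36.0669/20⌋ = 1 → B; lat ⌊60.4080/10⌋ = 6 → G.
Square: lon ⌊16.0669/2⌋ = 8; lat ⌊0.4080/1⌋ = 0.
Subsquare: lon ⌊0.0669/0.0833333⌋ = 0 → a; lat ⌊0.4080/0.0416667⌋ = 9 → j.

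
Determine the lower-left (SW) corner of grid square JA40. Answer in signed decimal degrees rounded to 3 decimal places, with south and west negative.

Field J=9, A=0: +9·20° lon, +0·10° lat → SW at lon 0°, lat -90°.
Square 4, 0: +4·2° lon, +0·1° lat → SW at lon 8°, lat -90°.
latitude -90.000, longitude 8.000.

-90.000, 8.000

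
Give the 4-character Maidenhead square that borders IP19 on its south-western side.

IP08

Longitude square 1; −1 → 0.
Latitude square 9; −1 → 8.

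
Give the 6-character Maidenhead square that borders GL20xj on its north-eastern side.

GL30ak

Longitude subsquare x = 23; +1 → 24, wraps to 0 = a, carry into square.
Longitude square 2; +1 → 3.
Latitude subsquare j = 9; +1 → 10 = k.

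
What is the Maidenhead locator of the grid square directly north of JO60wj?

JO60wk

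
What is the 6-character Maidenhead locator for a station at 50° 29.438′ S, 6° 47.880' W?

Shift to the Maidenhead origin (180°W, 90°S): lon 173.2020, lat 39.5094.
Field: lon ⌊173.2020/20⌋ = 8 → I; lat ⌊39.5094/10⌋ = 3 → D.
Square: lon ⌊13.2020/2⌋ = 6; lat ⌊9.5094/1⌋ = 9.
Subsquare: lon ⌊1.2020/0.0833333⌋ = 14 → o; lat ⌊0.5094/0.0416667⌋ = 12 → m.

ID69om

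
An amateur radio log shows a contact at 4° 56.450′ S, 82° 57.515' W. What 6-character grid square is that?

Add 180° to longitude and 90° to latitude: 97.0414, 85.0592.
Field: 97.0414/20 → 4 → E, 85.0592/10 → 8 → I; chars EI.
Square: 17.0414/2 → 8, 5.0592/1 → 5; chars 85.
Subsquare: 1.0414/0.0833333 → 12 → m, 0.0592/0.0416667 → 1 → b; chars mb.

EI85mb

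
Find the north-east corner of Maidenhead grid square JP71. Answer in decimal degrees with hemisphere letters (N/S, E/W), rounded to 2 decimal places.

Field J=9, P=15: +9·20° lon, +15·10° lat → SW at lon 0°, lat 60°.
Square 7, 1: +7·2° lon, +1·1° lat → SW at lon 14°, lat 61°.
Cell spans 2° lon × 1° lat. NE corner is SW corner plus one full cell.
latitude 62.00° N, longitude 16.00° E.

62.00° N, 16.00° E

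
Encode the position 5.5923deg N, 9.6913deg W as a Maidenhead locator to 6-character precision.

Offset from 180°W / 90°S: lon 170.3087°, lat 95.5923°.
Field: lon ⌊170.3087/20⌋ = 8 → I; lat ⌊95.5923/10⌋ = 9 → J.
Square: lon ⌊10.3087/2⌋ = 5; lat ⌊5.5923/1⌋ = 5.
Subsquare: lon ⌊0.3087/0.0833333⌋ = 3 → d; lat ⌊0.5923/0.0416667⌋ = 14 → o.

IJ55do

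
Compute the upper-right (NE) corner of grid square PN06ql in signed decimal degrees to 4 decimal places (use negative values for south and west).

46.5000, 121.4167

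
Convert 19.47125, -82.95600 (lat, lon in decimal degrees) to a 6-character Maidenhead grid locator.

EK89ml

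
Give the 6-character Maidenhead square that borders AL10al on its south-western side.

AL00xk

Longitude subsquare a = 0; −1 → -1, wraps to 23 = x, carry into square.
Longitude square 1; −1 → 0.
Latitude subsquare l = 11; −1 → 10 = k.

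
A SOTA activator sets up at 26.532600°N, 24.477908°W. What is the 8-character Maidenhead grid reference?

Add 180° to longitude and 90° to latitude: 155.52209, 116.53260.
Field: 155.52209/20 → 7 → H, 116.53260/10 → 11 → L; chars HL.
Square: 15.52209/2 → 7, 6.53260/1 → 6; chars 76.
Subsquare: 1.52209/0.0833333 → 18 → s, 0.53260/0.0416667 → 12 → m; chars sm.
Extended square: 0.02209/0.00833333 → 2, 0.03260/0.00416667 → 7; chars 27.

HL76sm27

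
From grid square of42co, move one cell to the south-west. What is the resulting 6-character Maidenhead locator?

OF42bn

Longitude subsquare c = 2; −1 → 1 = b.
Latitude subsquare o = 14; −1 → 13 = n.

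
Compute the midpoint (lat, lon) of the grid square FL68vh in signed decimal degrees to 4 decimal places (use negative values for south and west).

28.3125, -66.2083

Field F=5, L=11: +5·20° lon, +11·10° lat → SW at lon -80°, lat 20°.
Square 6, 8: +6·2° lon, +8·1° lat → SW at lon -68°, lat 28°.
Subsquare v=21, h=7: +21·0.0833333° lon, +7·0.0416667° lat → SW at lon -66.25°, lat 28.2917°.
Cell spans 0.0833333° lon × 0.0416667° lat. Centre is SW corner plus half of each.
latitude 28.3125, longitude -66.2083.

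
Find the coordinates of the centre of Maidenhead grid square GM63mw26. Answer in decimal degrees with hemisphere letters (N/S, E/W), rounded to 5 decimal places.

33.94375° N, 46.97917° W

Field G=6, M=12: +6·20° lon, +12·10° lat → SW at lon -60°, lat 30°.
Square 6, 3: +6·2° lon, +3·1° lat → SW at lon -48°, lat 33°.
Subsquare m=12, w=22: +12·0.0833333° lon, +22·0.0416667° lat → SW at lon -47°, lat 33.9167°.
Extended square 2, 6: +2·0.00833333° lon, +6·0.00416667° lat → SW at lon -46.9833°, lat 33.9417°.
Cell spans 0.00833333° lon × 0.00416667° lat. Centre is SW corner plus half of each.
latitude 33.94375° N, longitude 46.97917° W.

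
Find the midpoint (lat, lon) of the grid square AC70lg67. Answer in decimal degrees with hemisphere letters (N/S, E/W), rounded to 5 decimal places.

Field A=0, C=2: +0·20° lon, +2·10° lat → SW at lon -180°, lat -70°.
Square 7, 0: +7·2° lon, +0·1° lat → SW at lon -166°, lat -70°.
Subsquare l=11, g=6: +11·0.0833333° lon, +6·0.0416667° lat → SW at lon -165.083°, lat -69.75°.
Extended square 6, 7: +6·0.00833333° lon, +7·0.00416667° lat → SW at lon -165.033°, lat -69.7208°.
Cell spans 0.00833333° lon × 0.00416667° lat. Centre is SW corner plus half of each.
latitude 69.71875° S, longitude 165.02917° W.

69.71875° S, 165.02917° W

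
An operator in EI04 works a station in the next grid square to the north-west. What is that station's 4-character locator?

Longitude square 0; −1 → -1, wraps to 9, carry into field.
Longitude field E = 4; −1 → 3 = D.
Latitude square 4; +1 → 5.

DI95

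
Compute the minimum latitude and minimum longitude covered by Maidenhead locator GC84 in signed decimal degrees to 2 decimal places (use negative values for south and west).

-66.00, -44.00

Field G=6, C=2: +6·20° lon, +2·10° lat → SW at lon -60°, lat -70°.
Square 8, 4: +8·2° lon, +4·1° lat → SW at lon -44°, lat -66°.
latitude -66.00, longitude -44.00.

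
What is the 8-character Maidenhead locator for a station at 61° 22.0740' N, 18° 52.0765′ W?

IP01ni58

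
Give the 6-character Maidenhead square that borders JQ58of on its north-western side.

Longitude subsquare o = 14; −1 → 13 = n.
Latitude subsquare f = 5; +1 → 6 = g.

JQ58ng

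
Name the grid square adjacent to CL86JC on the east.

Longitude subsquare j = 9; +1 → 10 = k.
The latitude characters are unchanged.

CL86kc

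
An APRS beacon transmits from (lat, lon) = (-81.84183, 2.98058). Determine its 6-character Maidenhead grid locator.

Shift to the Maidenhead origin (180°W, 90°S): lon 182.9806, lat 8.1582.
Field: lon ⌊182.9806/20⌋ = 9 → J; lat ⌊8.1582/10⌋ = 0 → A.
Square: lon ⌊2.9806/2⌋ = 1; lat ⌊8.1582/1⌋ = 8.
Subsquare: lon ⌊0.9806/0.0833333⌋ = 11 → l; lat ⌊0.1582/0.0416667⌋ = 3 → d.

JA18ld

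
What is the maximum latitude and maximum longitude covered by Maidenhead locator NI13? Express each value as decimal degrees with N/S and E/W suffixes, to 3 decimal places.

Field N=13, I=8: +13·20° lon, +8·10° lat → SW at lon 80°, lat -10°.
Square 1, 3: +1·2° lon, +3·1° lat → SW at lon 82°, lat -7°.
Cell spans 2° lon × 1° lat. NE corner is SW corner plus one full cell.
latitude 6.000° S, longitude 84.000° E.

6.000° S, 84.000° E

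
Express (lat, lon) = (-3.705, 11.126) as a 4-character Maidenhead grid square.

JI56

Add 180° to longitude and 90° to latitude: 191.13, 86.30.
Field: lon ⌊191.13/20⌋ = 9 → J; lat ⌊86.30/10⌋ = 8 → I.
Square: lon ⌊11.13/2⌋ = 5; lat ⌊6.30/1⌋ = 6.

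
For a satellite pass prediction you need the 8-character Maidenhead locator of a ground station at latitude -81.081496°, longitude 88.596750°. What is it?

Shift to the Maidenhead origin (180°W, 90°S): lon 268.59675, lat 8.91850.
Field: 268.59675/20 → 13 → N, 8.91850/10 → 0 → A; chars NA.
Square: 8.59675/2 → 4, 8.91850/1 → 8; chars 48.
Subsquare: 0.59675/0.0833333 → 7 → h, 0.91850/0.0416667 → 22 → w; chars hw.
Extended square: 0.01342/0.00833333 → 1, 0.00184/0.00416667 → 0; chars 10.

NA48hw10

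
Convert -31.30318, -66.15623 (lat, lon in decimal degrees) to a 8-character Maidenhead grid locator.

FF68wq17

Add 180° to longitude and 90° to latitude: 113.84377, 58.69682.
Field: lon ⌊113.84377/20⌋ = 5 → F; lat ⌊58.69682/10⌋ = 5 → F.
Square: lon ⌊13.84377/2⌋ = 6; lat ⌊8.69682/1⌋ = 8.
Subsquare: lon ⌊1.84377/0.0833333⌋ = 22 → w; lat ⌊0.69682/0.0416667⌋ = 16 → q.
Extended square: lon ⌊0.01044/0.00833333⌋ = 1; lat ⌊0.03015/0.00416667⌋ = 7.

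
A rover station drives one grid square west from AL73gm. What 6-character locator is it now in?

AL73fm

Longitude subsquare g = 6; −1 → 5 = f.
The latitude characters are unchanged.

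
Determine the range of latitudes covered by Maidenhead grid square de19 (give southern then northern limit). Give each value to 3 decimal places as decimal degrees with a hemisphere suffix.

41.000° S, 40.000° S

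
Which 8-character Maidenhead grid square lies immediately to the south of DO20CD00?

Latitude extended square 0; −1 → -1, wraps to 9, carry into subsquare.
Latitude subsquare d = 3; −1 → 2 = c.
The longitude characters are unchanged.

DO20cc09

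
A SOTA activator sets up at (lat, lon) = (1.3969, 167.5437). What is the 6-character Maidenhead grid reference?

RJ31sj

Add 180° to longitude and 90° to latitude: 347.5437, 91.3969.
Field: 347.5437/20 → 17 → R, 91.3969/10 → 9 → J; chars RJ.
Square: 7.5437/2 → 3, 1.3969/1 → 1; chars 31.
Subsquare: 1.5437/0.0833333 → 18 → s, 0.3969/0.0416667 → 9 → j; chars sj.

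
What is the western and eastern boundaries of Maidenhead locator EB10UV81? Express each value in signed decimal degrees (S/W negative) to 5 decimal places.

Field E=4, B=1: +4·20° lon, +1·10° lat → SW at lon -100°, lat -80°.
Square 1, 0: +1·2° lon, +0·1° lat → SW at lon -98°, lat -80°.
Subsquare u=20, v=21: +20·0.0833333° lon, +21·0.0416667° lat → SW at lon -96.3333°, lat -79.125°.
Extended square 8, 1: +8·0.00833333° lon, +1·0.00416667° lat → SW at lon -96.2667°, lat -79.1208°.
Cell spans 0.00833333° lon × 0.00416667° lat.
west -96.26667, east -96.25833.

-96.26667, -96.25833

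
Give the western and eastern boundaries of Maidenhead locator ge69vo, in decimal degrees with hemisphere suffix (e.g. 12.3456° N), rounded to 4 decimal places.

46.2500° W, 46.1667° W

Field G=6, E=4: +6·20° lon, +4·10° lat → SW at lon -60°, lat -50°.
Square 6, 9: +6·2° lon, +9·1° lat → SW at lon -48°, lat -41°.
Subsquare v=21, o=14: +21·0.0833333° lon, +14·0.0416667° lat → SW at lon -46.25°, lat -40.4167°.
Cell spans 0.0833333° lon × 0.0416667° lat.
west 46.2500° W, east 46.1667° W.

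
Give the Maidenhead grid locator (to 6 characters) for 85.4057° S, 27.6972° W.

Add 180° to longitude and 90° to latitude: 152.3028, 4.5943.
Field: 152.3028/20 → 7 → H, 4.5943/10 → 0 → A; chars HA.
Square: 12.3028/2 → 6, 4.5943/1 → 4; chars 64.
Subsquare: 0.3028/0.0833333 → 3 → d, 0.5943/0.0416667 → 14 → o; chars do.

HA64do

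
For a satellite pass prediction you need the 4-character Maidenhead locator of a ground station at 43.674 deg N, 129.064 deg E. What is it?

PN43

Shift to the Maidenhead origin (180°W, 90°S): lon 309.06, lat 133.67.
Field: lon ⌊309.06/20⌋ = 15 → P; lat ⌊133.67/10⌋ = 13 → N.
Square: lon ⌊9.06/2⌋ = 4; lat ⌊3.67/1⌋ = 3.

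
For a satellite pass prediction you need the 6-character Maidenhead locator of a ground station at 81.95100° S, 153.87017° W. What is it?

Offset from 180°W / 90°S: lon 26.1298°, lat 8.0490°.
Field: lon ⌊26.1298/20⌋ = 1 → B; lat ⌊8.0490/10⌋ = 0 → A.
Square: lon ⌊6.1298/2⌋ = 3; lat ⌊8.0490/1⌋ = 8.
Subsquare: lon ⌊0.1298/0.0833333⌋ = 1 → b; lat ⌊0.0490/0.0416667⌋ = 1 → b.

BA38bb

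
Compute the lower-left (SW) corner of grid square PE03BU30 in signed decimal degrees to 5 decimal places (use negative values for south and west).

-46.16667, 120.10833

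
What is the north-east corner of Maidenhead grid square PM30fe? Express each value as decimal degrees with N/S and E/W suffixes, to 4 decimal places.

30.2083° N, 126.5000° E

Field P=15, M=12: +15·20° lon, +12·10° lat → SW at lon 120°, lat 30°.
Square 3, 0: +3·2° lon, +0·1° lat → SW at lon 126°, lat 30°.
Subsquare f=5, e=4: +5·0.0833333° lon, +4·0.0416667° lat → SW at lon 126.417°, lat 30.1667°.
Cell spans 0.0833333° lon × 0.0416667° lat. NE corner is SW corner plus one full cell.
latitude 30.2083° N, longitude 126.5000° E.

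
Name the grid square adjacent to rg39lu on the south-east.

RG39mt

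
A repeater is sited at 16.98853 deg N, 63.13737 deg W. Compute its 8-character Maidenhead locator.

FK86kx37

Add 180° to longitude and 90° to latitude: 116.86263, 106.98853.
Field (20°×10°, letters A–R): lon ⌊116.86263/20⌋ = 5 → F; lat ⌊106.98853/10⌋ = 10 → K.
Square (2°×1°, digits 0–9): lon ⌊16.86263/2⌋ = 8; lat ⌊6.98853/1⌋ = 6.
Subsquare (5′×2.5′, letters a–x): lon ⌊0.86263/0.0833333⌋ = 10 → k; lat ⌊0.98853/0.0416667⌋ = 23 → x.
Extended square (30″×15″, digits 0–9): lon ⌊0.02930/0.00833333⌋ = 3; lat ⌊0.03020/0.00416667⌋ = 7.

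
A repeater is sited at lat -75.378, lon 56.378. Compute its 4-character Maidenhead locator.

LB84

Offset from 180°W / 90°S: lon 236.38°, lat 14.62°.
Field: 236.38/20 → 11 → L, 14.62/10 → 1 → B; chars LB.
Square: 16.38/2 → 8, 4.62/1 → 4; chars 84.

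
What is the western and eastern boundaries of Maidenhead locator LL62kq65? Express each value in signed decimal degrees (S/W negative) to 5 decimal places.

52.88333, 52.89167

Field L=11, L=11: +11·20° lon, +11·10° lat → SW at lon 40°, lat 20°.
Square 6, 2: +6·2° lon, +2·1° lat → SW at lon 52°, lat 22°.
Subsquare k=10, q=16: +10·0.0833333° lon, +16·0.0416667° lat → SW at lon 52.8333°, lat 22.6667°.
Extended square 6, 5: +6·0.00833333° lon, +5·0.00416667° lat → SW at lon 52.8833°, lat 22.6875°.
Cell spans 0.00833333° lon × 0.00416667° lat.
west 52.88333, east 52.89167.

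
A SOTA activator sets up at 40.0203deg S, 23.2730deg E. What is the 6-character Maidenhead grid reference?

Offset from 180°W / 90°S: lon 203.2730°, lat 49.9797°.
Field: lon ⌊203.2730/20⌋ = 10 → K; lat ⌊49.9797/10⌋ = 4 → E.
Square: lon ⌊3.2730/2⌋ = 1; lat ⌊9.9797/1⌋ = 9.
Subsquare: lon ⌊1.2730/0.0833333⌋ = 15 → p; lat ⌊0.9797/0.0416667⌋ = 23 → x.

KE19px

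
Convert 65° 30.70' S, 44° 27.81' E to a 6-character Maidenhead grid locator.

LC24fl

Shift to the Maidenhead origin (180°W, 90°S): lon 224.4635, lat 24.4883.
Field: 224.4635/20 → 11 → L, 24.4883/10 → 2 → C; chars LC.
Square: 4.4635/2 → 2, 4.4883/1 → 4; chars 24.
Subsquare: 0.4635/0.0833333 → 5 → f, 0.4883/0.0416667 → 11 → l; chars fl.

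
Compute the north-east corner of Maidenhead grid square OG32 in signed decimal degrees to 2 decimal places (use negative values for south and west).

Field O=14, G=6: +14·20° lon, +6·10° lat → SW at lon 100°, lat -30°.
Square 3, 2: +3·2° lon, +2·1° lat → SW at lon 106°, lat -28°.
Cell spans 2° lon × 1° lat. NE corner is SW corner plus one full cell.
latitude -27.00, longitude 108.00.

-27.00, 108.00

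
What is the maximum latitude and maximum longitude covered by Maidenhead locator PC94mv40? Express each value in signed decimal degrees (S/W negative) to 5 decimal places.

-65.12083, 139.04167

Field P=15, C=2: +15·20° lon, +2·10° lat → SW at lon 120°, lat -70°.
Square 9, 4: +9·2° lon, +4·1° lat → SW at lon 138°, lat -66°.
Subsquare m=12, v=21: +12·0.0833333° lon, +21·0.0416667° lat → SW at lon 139°, lat -65.125°.
Extended square 4, 0: +4·0.00833333° lon, +0·0.00416667° lat → SW at lon 139.033°, lat -65.125°.
Cell spans 0.00833333° lon × 0.00416667° lat. NE corner is SW corner plus one full cell.
latitude -65.12083, longitude 139.04167.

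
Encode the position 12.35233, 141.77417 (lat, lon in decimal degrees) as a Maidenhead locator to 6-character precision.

Shift to the Maidenhead origin (180°W, 90°S): lon 321.7742, lat 102.3523.
Field: lon ⌊321.7742/20⌋ = 16 → Q; lat ⌊102.3523/10⌋ = 10 → K.
Square: lon ⌊1.7742/2⌋ = 0; lat ⌊2.3523/1⌋ = 2.
Subsquare: lon ⌊1.7742/0.0833333⌋ = 21 → v; lat ⌊0.3523/0.0416667⌋ = 8 → i.

QK02vi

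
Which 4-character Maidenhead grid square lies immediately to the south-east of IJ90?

JI09

Longitude square 9; +1 → 10, wraps to 0, carry into field.
Longitude field I = 8; +1 → 9 = J.
Latitude square 0; −1 → -1, wraps to 9, carry into field.
Latitude field J = 9; −1 → 8 = I.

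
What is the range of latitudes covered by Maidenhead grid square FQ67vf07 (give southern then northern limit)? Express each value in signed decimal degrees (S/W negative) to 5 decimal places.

77.23750, 77.24167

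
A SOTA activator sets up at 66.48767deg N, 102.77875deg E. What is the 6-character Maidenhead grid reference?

OP16jl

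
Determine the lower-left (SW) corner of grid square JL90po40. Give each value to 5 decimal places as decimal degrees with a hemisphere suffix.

20.58333° N, 19.28333° E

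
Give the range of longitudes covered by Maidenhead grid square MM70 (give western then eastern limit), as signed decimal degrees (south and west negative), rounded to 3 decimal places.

Field M=12, M=12: +12·20° lon, +12·10° lat → SW at lon 60°, lat 30°.
Square 7, 0: +7·2° lon, +0·1° lat → SW at lon 74°, lat 30°.
Cell spans 2° lon × 1° lat.
west 74.000, east 76.000.

74.000, 76.000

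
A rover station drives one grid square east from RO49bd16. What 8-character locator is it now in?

RO49bd26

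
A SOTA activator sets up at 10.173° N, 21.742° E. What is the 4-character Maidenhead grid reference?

KK00

Shift to the Maidenhead origin (180°W, 90°S): lon 201.74, lat 100.17.
Field: lon ⌊201.74/20⌋ = 10 → K; lat ⌊100.17/10⌋ = 10 → K.
Square: lon ⌊1.74/2⌋ = 0; lat ⌊0.17/1⌋ = 0.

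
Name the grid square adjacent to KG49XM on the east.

KG59am

Longitude subsquare x = 23; +1 → 24, wraps to 0 = a, carry into square.
Longitude square 4; +1 → 5.
The latitude characters are unchanged.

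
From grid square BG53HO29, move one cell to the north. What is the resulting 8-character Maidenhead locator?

Latitude extended square 9; +1 → 10, wraps to 0, carry into subsquare.
Latitude subsquare o = 14; +1 → 15 = p.
The longitude characters are unchanged.

BG53hp20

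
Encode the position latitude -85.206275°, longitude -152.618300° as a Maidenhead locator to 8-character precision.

BA34qt50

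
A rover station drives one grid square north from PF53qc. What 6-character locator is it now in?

PF53qd

Latitude subsquare c = 2; +1 → 3 = d.
The longitude characters are unchanged.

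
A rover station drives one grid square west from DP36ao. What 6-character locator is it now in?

DP26xo

Longitude subsquare a = 0; −1 → -1, wraps to 23 = x, carry into square.
Longitude square 3; −1 → 2.
The latitude characters are unchanged.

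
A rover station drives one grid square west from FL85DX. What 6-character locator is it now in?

Longitude subsquare d = 3; −1 → 2 = c.
The latitude characters are unchanged.

FL85cx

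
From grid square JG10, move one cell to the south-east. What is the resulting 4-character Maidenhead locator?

JF29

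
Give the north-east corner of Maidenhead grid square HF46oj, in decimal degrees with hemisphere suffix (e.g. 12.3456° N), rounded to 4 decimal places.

Field H=7, F=5: +7·20° lon, +5·10° lat → SW at lon -40°, lat -40°.
Square 4, 6: +4·2° lon, +6·1° lat → SW at lon -32°, lat -34°.
Subsquare o=14, j=9: +14·0.0833333° lon, +9·0.0416667° lat → SW at lon -30.8333°, lat -33.625°.
Cell spans 0.0833333° lon × 0.0416667° lat. NE corner is SW corner plus one full cell.
latitude 33.5833° S, longitude 30.7500° W.

33.5833° S, 30.7500° W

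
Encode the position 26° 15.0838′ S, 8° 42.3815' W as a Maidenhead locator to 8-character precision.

IG53pr59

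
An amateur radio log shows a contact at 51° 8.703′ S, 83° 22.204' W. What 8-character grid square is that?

ED88hu55

Add 180° to longitude and 90° to latitude: 96.62993, 38.85495.
Field: 96.62993/20 → 4 → E, 38.85495/10 → 3 → D; chars ED.
Square: 16.62993/2 → 8, 8.85495/1 → 8; chars 88.
Subsquare: 0.62993/0.0833333 → 7 → h, 0.85495/0.0416667 → 20 → u; chars hu.
Extended square: 0.04660/0.00833333 → 5, 0.02162/0.00416667 → 5; chars 55.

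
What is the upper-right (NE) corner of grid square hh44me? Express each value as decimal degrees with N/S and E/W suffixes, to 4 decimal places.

Field H=7, H=7: +7·20° lon, +7·10° lat → SW at lon -40°, lat -20°.
Square 4, 4: +4·2° lon, +4·1° lat → SW at lon -32°, lat -16°.
Subsquare m=12, e=4: +12·0.0833333° lon, +4·0.0416667° lat → SW at lon -31°, lat -15.8333°.
Cell spans 0.0833333° lon × 0.0416667° lat. NE corner is SW corner plus one full cell.
latitude 15.7917° S, longitude 30.9167° W.

15.7917° S, 30.9167° W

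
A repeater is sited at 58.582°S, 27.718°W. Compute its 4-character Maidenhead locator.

Offset from 180°W / 90°S: lon 152.28°, lat 31.42°.
Field (20°×10°, letters A–R): lon ⌊152.28/20⌋ = 7 → H; lat ⌊31.42/10⌋ = 3 → D.
Square (2°×1°, digits 0–9): lon ⌊12.28/2⌋ = 6; lat ⌊1.42/1⌋ = 1.

HD61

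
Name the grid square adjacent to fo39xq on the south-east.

Longitude subsquare x = 23; +1 → 24, wraps to 0 = a, carry into square.
Longitude square 3; +1 → 4.
Latitude subsquare q = 16; −1 → 15 = p.

FO49ap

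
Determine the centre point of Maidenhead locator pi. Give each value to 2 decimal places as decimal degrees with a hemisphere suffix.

5.00° S, 130.00° E

Field P=15, I=8: +15·20° lon, +8·10° lat → SW at lon 120°, lat -10°.
Cell spans 20° lon × 10° lat. Centre is SW corner plus half of each.
latitude 5.00° S, longitude 130.00° E.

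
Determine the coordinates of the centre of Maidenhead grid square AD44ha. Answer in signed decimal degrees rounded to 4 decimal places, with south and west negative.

Field A=0, D=3: +0·20° lon, +3·10° lat → SW at lon -180°, lat -60°.
Square 4, 4: +4·2° lon, +4·1° lat → SW at lon -172°, lat -56°.
Subsquare h=7, a=0: +7·0.0833333° lon, +0·0.0416667° lat → SW at lon -171.417°, lat -56°.
Cell spans 0.0833333° lon × 0.0416667° lat. Centre is SW corner plus half of each.
latitude -55.9792, longitude -171.3750.

-55.9792, -171.3750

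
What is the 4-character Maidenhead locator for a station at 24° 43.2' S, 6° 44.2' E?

JG35

Add 180° to longitude and 90° to latitude: 186.74, 65.28.
Field: 186.74/20 → 9 → J, 65.28/10 → 6 → G; chars JG.
Square: 6.74/2 → 3, 5.28/1 → 5; chars 35.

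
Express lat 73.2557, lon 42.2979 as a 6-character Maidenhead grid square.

Shift to the Maidenhead origin (180°W, 90°S): lon 222.2979, lat 163.2557.
Field: lon ⌊222.2979/20⌋ = 11 → L; lat ⌊163.2557/10⌋ = 16 → Q.
Square: lon ⌊2.2979/2⌋ = 1; lat ⌊3.2557/1⌋ = 3.
Subsquare: lon ⌊0.2979/0.0833333⌋ = 3 → d; lat ⌊0.2557/0.0416667⌋ = 6 → g.

LQ13dg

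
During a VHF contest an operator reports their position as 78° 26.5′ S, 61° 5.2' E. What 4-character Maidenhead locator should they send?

MB01

Offset from 180°W / 90°S: lon 241.09°, lat 11.56°.
Field (20°×10°, letters A–R): lon ⌊241.09/20⌋ = 12 → M; lat ⌊11.56/10⌋ = 1 → B.
Square (2°×1°, digits 0–9): lon ⌊1.09/2⌋ = 0; lat ⌊1.56/1⌋ = 1.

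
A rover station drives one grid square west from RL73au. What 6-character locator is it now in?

RL63xu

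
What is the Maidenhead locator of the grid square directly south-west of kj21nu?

KJ21mt

Longitude subsquare n = 13; −1 → 12 = m.
Latitude subsquare u = 20; −1 → 19 = t.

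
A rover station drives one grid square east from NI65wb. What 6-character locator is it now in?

Longitude subsquare w = 22; +1 → 23 = x.
The latitude characters are unchanged.

NI65xb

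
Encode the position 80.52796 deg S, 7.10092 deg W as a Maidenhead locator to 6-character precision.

IA69kl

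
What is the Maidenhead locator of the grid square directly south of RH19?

RH18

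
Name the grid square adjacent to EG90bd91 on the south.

EG90bd90

Latitude extended square 1; −1 → 0.
The longitude characters are unchanged.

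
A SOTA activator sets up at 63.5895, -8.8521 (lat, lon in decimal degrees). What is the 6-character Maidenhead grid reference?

Add 180° to longitude and 90° to latitude: 171.1479, 153.5895.
Field: lon ⌊171.1479/20⌋ = 8 → I; lat ⌊153.5895/10⌋ = 15 → P.
Square: lon ⌊11.1479/2⌋ = 5; lat ⌊3.5895/1⌋ = 3.
Subsquare: lon ⌊1.1479/0.0833333⌋ = 13 → n; lat ⌊0.5895/0.0416667⌋ = 14 → o.

IP53no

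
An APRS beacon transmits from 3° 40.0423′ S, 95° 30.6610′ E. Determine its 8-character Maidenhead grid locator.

NI76sh19

Offset from 180°W / 90°S: lon 275.51102°, lat 86.33263°.
Field: lon ⌊275.51102/20⌋ = 13 → N; lat ⌊86.33263/10⌋ = 8 → I.
Square: lon ⌊15.51102/2⌋ = 7; lat ⌊6.33263/1⌋ = 6.
Subsquare: lon ⌊1.51102/0.0833333⌋ = 18 → s; lat ⌊0.33263/0.0416667⌋ = 7 → h.
Extended square: lon ⌊0.01102/0.00833333⌋ = 1; lat ⌊0.04096/0.00416667⌋ = 9.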